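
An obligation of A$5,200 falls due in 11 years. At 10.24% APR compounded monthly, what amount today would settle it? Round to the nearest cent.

A$1,693.91

Periodic rate i = 0.1024/12 = 0.00853333; n = 11 × 12 = 132 periods.
PV = FV·(1+i)^(−n) = 5,200 × 0.325751 = 1,693.9066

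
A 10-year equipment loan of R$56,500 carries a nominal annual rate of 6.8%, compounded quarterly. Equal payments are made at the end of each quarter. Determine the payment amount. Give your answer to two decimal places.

i = 0.068/4 = 0.017 per quarter; n = 10·4 = 40.
Annuity-PV factor = 28.851720; PMT = 56500 / 28.851720 = 1,958.2888

R$1,958.29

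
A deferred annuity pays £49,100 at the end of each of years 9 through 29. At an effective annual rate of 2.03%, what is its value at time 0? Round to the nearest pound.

£709,058

PV at t=8 (ordinary 21-year annuity): 49100 × a(21|0.0203) = 49100 × 16.959907 = 832,731.4401
Discount back 8 years: 832,731.4401 × (1+0.0203)^(−8) = 832,731.4401 × 0.851485 = 709,058.1752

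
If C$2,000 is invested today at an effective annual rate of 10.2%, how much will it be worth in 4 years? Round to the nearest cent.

C$2,949.55

FV = 2,000 × (1 + 0.102)^4 = 2,949.5542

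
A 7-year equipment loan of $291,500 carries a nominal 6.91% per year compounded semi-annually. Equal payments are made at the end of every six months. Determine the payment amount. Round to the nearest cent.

With 2 periods per year: i = 0.03455, n = 14.
PMT = 291500 / ( [1 − (1+0.03455)^(−14)] / 0.03455 ) = 291500 / 10.953560 = 26,612.3518

$26,612.35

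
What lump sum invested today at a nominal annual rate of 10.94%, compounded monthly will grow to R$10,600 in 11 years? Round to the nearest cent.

i = 0.1094/12 = 0.00911667 per month; n = 11·12 = 132.
PV = FV·(1+i)^(−n) = 10,600 × 0.301813 = 3,199.2179

R$3,199.22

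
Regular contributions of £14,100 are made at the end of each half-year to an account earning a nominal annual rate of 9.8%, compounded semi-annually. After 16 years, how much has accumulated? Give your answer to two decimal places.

£1,042,205.13

i = 0.098/2 = 0.049 per half-year; n = 16·2 = 32.
FV = PMT · [(1+i)^n − 1] / i = 14100 · 73.915257 = 1,042,205.1293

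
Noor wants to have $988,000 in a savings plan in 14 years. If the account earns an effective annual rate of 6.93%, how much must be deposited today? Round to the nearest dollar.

$386,690

PV = FV·(1+i)^(−n) = 988,000 × 0.391387 = 386,690.0605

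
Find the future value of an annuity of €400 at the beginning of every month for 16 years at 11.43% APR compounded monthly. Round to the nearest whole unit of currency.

€219,298

With 12 periods per year: i = 0.009525, n = 192.
FV = 400 × [(1+0.009525)^192 − 1] / 0.009525 × (1+i) = 400 × 548.244146 = 219,297.6586
(annuity-due: payments at period start, so ×(1+i).)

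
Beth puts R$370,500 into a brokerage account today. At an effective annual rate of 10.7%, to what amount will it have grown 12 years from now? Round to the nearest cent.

370,500 × (1+0.107)^12 = 370,500 × 3.386659 = 1,254,757.1031

R$1,254,757.10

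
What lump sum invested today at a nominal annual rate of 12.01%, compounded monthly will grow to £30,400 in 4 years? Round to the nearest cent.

£18,848.45

Periodic rate i = 0.1201/12 = 0.0100083; n = 4 × 12 = 48 periods.
PV = 30,400 / (1 + 0.0100083)^48 = 30,400 / 1.612865 = 18,848.4501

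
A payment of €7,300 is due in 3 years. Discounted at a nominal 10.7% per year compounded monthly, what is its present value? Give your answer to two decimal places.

Periodic rate i = 0.107/12 = 0.00891667; n = 3 × 12 = 36 periods.
PV = FV·(1+i)^(−n) = 7,300 × 0.726456 = 5,303.1290

€5,303.13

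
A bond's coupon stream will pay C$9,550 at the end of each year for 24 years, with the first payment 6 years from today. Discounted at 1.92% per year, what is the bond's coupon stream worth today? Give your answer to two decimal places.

C$165,741.65

PV at t=5 (ordinary 24-year annuity): 9550 × a(24|0.0192) = 9550 × 19.086458 = 182,275.6771
Discount back 5 years: 182,275.6771 × (1+0.0192)^(−5) = 182,275.6771 × 0.909291 = 165,741.6451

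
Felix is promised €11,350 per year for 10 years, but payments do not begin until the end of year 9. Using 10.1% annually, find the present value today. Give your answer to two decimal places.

PV at t=8 (ordinary 10-year annuity): 11350 × a(10|0.101) = 11350 × 6.118259 = 69,442.2430
PV₀ = 69,442.2430 / (1+0.101)^8 = 69,442.2430 / 2.159228 = 32,160.6774

€32,160.68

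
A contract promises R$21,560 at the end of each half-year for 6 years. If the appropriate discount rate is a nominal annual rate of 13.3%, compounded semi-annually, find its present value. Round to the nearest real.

R$174,485

i = 0.133/2 = 0.0665 per half-year; n = 6·2 = 12.
Annuity factor a(12|0.0665) = 8.092981; PV = 21560 × 8.092981 = 174,484.6741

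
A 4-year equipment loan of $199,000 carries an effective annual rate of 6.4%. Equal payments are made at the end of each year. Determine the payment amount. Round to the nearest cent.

$57,956.63

PMT = 199000 / ( [1 − (1+0.064)^(−4)] / 0.064 ) = 199000 / 3.433602 = 57,956.6320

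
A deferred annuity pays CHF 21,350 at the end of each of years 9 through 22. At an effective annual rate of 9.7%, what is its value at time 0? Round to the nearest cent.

PV at t=8 (ordinary 14-year annuity): 21350 × a(14|0.097) = 21350 × 7.488717 = 159,884.1178
PV₀ = 159,884.1178 / (1+0.097)^8 = 159,884.1178 / 2.097264 = 76,234.6313

CHF 76,234.63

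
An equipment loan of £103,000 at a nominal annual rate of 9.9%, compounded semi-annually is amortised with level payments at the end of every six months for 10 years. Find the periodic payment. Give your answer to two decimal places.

£8,229.98

Periodic rate i = 0.099/2 = 0.0495; n = 10 × 2 = 20 periods.
Annuity-PV factor = 12.515214; PMT = 103000 / 12.515214 = 8,229.9832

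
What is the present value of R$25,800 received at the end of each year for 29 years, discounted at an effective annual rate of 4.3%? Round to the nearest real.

PV = PMT · [1 − (1+i)^(−n)] / i = 25800 · 16.396407 = 423,027.2881

R$423,027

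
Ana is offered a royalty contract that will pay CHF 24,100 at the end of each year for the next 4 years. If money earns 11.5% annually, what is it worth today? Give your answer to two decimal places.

PV = PMT · [1 − (1+i)^(−n)] / i = 24100 · 3.069614 = 73,977.6926

CHF 73,977.69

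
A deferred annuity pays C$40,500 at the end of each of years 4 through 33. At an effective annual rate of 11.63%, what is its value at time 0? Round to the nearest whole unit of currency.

Value one period before first payment (t=3): 40500 × [1 − (1+0.1163)^(−30)] / 0.1163 = 40500 × 8.281501 = 335,400.7895
Discount back 3 years: 335,400.7895 × (1+0.1163)^(−3) = 335,400.7895 × 0.718881 = 241,113.3773

C$241,113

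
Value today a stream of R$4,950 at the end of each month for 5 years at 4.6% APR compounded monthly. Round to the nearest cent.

R$264,868.42

With 12 periods per year: i = 0.00383333, n = 60.
PV = 4950 × [1 − (1+0.00383333)^(−60)] / 0.00383333 = 4950 × 53.508771 = 264,868.4175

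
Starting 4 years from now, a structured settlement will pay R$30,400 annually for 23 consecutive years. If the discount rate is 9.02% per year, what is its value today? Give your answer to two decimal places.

R$224,418.18

Value one period before first payment (t=3): 30400 × [1 − (1+0.0902)^(−23)] / 0.0902 = 30400 × 9.565397 = 290,788.0653
PV₀ = 290,788.0653 / (1+0.0902)^3 = 290,788.0653 / 1.295742 = 224,418.1846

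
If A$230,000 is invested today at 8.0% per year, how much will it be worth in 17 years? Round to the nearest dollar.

A$851,004

FV = PV·(1+i)^n = 230,000 × 3.700018 = 851,004.1526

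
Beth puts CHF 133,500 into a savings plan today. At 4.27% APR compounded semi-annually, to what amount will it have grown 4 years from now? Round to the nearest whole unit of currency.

CHF 158,080

Periodic rate i = 0.0427/2 = 0.02135; n = 4 × 2 = 8 periods.
FV = 133,500 × (1 + 0.02135)^8 = 158,080.3947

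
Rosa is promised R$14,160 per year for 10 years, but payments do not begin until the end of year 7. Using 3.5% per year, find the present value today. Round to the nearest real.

R$95,800

Value one period before first payment (t=6): 14160 × [1 − (1+0.035)^(−10)] / 0.035 = 14160 × 8.316605 = 117,763.1314
PV₀ = 117,763.1314 / (1+0.035)^6 = 117,763.1314 / 1.229255 = 95,800.3832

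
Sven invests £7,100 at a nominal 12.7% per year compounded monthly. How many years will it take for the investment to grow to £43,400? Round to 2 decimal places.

Periodic rate i = 0.127/12 = 0.0105833.
n = ln(43400/7100) / ln(1+0.0105833) = ln(6.11268) / 0.010528 = 171.9617 months
= 171.9617/12 years

14.33 years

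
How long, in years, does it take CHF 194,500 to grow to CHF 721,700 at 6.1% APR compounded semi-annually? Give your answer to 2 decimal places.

21.82 years

Periodic rate i = 0.061/2 = 0.0305.
(1+i)^n = 721700/194500 = 3.71054, so n = ln 3.71054 / ln 1.0305 = 43.6417 half-years
= 43.6417/2 years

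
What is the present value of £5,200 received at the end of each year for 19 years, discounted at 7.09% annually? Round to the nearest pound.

£53,384

Annuity factor a(19|0.0709) = 10.266201; PV = 5200 × 10.266201 = 53,384.2474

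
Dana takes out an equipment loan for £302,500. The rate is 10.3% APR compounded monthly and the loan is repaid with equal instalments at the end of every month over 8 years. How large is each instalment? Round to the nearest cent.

i = 0.103/12 = 0.00858333 per month; n = 8·12 = 96.
Annuity-PV factor = 65.217246; PMT = 302500 / 65.217246 = 4,638.3437

£4,638.34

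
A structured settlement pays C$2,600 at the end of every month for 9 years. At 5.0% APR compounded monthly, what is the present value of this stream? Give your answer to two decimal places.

i = 0.05/12 = 0.00416667 per month; n = 9·12 = 108.
Annuity factor a(108|0.00416667) = 86.826108; PV = 2600 × 86.826108 = 225,747.8799

C$225,747.88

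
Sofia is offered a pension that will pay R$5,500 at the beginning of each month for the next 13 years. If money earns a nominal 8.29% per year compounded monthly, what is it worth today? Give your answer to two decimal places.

R$527,766.78

i = 0.0829/12 = 0.00690833 per month; n = 13·12 = 156.
PV = 5500 × [1 − (1+0.00690833)^(−156)] / 0.00690833 × (1+i) = 5500 × 95.957596 = 527,766.7789
(annuity-due: payments at period start, so ×(1+i).)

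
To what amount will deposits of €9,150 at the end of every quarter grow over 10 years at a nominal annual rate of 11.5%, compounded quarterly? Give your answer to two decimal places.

Periodic rate i = 0.115/4 = 0.02875; n = 10 × 4 = 40 periods.
Accumulation factor s(40|0.02875) = 73.300065; FV = 9150 × 73.300065 = 670,695.5954

€670,695.60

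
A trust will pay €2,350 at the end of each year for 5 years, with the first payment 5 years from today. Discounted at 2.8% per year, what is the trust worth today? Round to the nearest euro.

Value one period before first payment (t=4): 2350 × [1 − (1+0.028)^(−5)] / 0.028 = 2350 × 4.605977 = 10,824.0468
PV₀ = 10,824.0468 / (1+0.028)^4 = 10,824.0468 / 1.116792 = 9,692.0847

€9,692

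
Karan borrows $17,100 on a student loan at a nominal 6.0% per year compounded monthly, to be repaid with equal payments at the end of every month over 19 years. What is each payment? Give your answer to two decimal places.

$125.87

With 12 periods per year: i = 0.005, n = 228.
PMT = 17100 / ( [1 − (1+0.005)^(−228)] / 0.005 ) = 17100 / 135.854246 = 125.8702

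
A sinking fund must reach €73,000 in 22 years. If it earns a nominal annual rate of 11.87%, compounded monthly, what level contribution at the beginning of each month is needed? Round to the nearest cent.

i = 0.1187/12 = 0.00989167 per month; n = 22·12 = 264.
PMT = 73000 / ( [(1+0.00989167)^264 − 1] / 0.00989167 × (1+i) ) = 73000 / 1270.522174 = 57.4567

€57.46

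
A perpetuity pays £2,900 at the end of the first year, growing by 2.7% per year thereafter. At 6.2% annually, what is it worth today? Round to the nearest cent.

PV = D₁/(r − g) = 2900/(0.062 − 0.027) = 82,857.1429

£82,857.14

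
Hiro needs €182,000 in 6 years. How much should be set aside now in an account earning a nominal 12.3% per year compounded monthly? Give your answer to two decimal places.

€87,336.05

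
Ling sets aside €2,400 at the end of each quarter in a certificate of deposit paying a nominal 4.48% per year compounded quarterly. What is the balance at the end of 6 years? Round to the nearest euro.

Periodic rate i = 0.0448/4 = 0.0112; n = 6 × 4 = 24 periods.
Accumulation factor s(24|0.0112) = 27.360713; FV = 2400 × 27.360713 = 65,665.7101

€65,666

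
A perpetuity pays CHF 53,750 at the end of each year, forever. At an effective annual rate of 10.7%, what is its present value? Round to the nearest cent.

CHF 502,336.45

PV = PMT / i = 53750 / 0.107 = 502,336.4486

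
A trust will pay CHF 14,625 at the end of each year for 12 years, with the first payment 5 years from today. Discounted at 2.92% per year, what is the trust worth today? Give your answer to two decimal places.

Value one period before first payment (t=4): 14625 × [1 − (1+0.0292)^(−12)] / 0.0292 = 14625 × 10.001708 = 146,274.9747
PV₀ = 146,274.9747 / (1+0.0292)^4 = 146,274.9747 / 1.122016 = 130,367.9755

CHF 130,367.98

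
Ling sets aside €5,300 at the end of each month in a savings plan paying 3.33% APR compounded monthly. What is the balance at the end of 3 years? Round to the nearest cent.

Periodic rate i = 0.0333/12 = 0.002775; n = 3 × 12 = 36 periods.
FV = PMT · [(1+i)^n − 1] / i = 5300 · 37.804514 = 200,363.9237

€200,363.92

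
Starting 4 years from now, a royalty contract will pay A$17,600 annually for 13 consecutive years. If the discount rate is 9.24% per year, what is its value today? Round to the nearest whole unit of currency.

A$99,799

Value one period before first payment (t=3): 17600 × [1 − (1+0.0924)^(−13)] / 0.0924 = 17600 × 7.391943 = 130,098.1926
PV₀ = 130,098.1926 / (1+0.0924)^3 = 130,098.1926 / 1.303602 = 99,798.9998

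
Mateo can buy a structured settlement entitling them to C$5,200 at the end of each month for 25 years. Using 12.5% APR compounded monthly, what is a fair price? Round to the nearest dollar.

i = 0.125/12 = 0.0104167 per month; n = 25·12 = 300.
PV = 5200 × [1 − (1+0.0104167)^(−300)] / 0.0104167 = 5200 × 91.713322 = 476,909.2742

C$476,909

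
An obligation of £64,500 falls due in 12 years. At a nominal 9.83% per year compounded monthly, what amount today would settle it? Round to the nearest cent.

£19,922.91

Periodic rate i = 0.0983/12 = 0.00819167; n = 12 × 12 = 144 periods.
Discount factor = (1+0.00819167)^(−144) = 0.308882; PV = 64,500 × 0.308882 = 19,922.9124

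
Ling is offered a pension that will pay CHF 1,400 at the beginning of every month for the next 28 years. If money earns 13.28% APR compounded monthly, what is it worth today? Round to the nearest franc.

CHF 124,737

With 12 periods per year: i = 0.0110667, n = 336.
Annuity factor a(336|0.0110667) × (1+i) = 89.098091; PV = 1400 × 89.098091 = 124,737.3273
(annuity-due: payments at period start, so ×(1+i).)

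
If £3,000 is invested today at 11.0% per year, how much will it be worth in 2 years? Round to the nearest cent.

FV = 3,000 × (1 + 0.11)^2 = 3,696.3000

£3,696.30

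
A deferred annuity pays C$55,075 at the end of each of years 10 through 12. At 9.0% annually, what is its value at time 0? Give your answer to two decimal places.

C$64,188.72

Value one period before first payment (t=9): 55075 × [1 − (1+0.09)^(−3)] / 0.09 = 55075 × 2.531295 = 139,411.0537
Discount back 9 years: 139,411.0537 × (1+0.09)^(−9) = 139,411.0537 × 0.460428 = 64,188.7219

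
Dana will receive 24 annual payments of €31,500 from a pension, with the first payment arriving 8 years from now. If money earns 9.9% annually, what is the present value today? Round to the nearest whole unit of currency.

€147,270

Value one period before first payment (t=7): 31500 × [1 − (1+0.099)^(−24)] / 0.099 = 31500 × 9.052868 = 285,165.3404
Discount back 7 years: 285,165.3404 × (1+0.099)^(−7) = 285,165.3404 × 0.516436 = 147,269.5271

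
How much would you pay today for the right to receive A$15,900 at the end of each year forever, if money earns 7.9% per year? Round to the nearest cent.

A$201,265.82

PV = PMT / i = 15900 / 0.079 = 201,265.8228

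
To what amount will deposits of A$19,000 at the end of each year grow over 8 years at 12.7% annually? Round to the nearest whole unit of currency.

A$239,745

FV = PMT · [(1+i)^n − 1] / i = 19000 · 12.618138 = 239,744.6236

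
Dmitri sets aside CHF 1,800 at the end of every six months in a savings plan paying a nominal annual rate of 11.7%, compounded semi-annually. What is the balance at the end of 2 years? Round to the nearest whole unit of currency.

With 2 periods per year: i = 0.0585, n = 4.
FV = 1800 × [(1+0.0585)^4 − 1] / 0.0585 = 1800 × 4.364889 = 7,856.8006

CHF 7,857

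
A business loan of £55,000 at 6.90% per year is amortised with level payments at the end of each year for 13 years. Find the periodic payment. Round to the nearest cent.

Annuity-PV factor = 8.405229; PMT = 55000 / 8.405229 = 6,543.5458

£6,543.55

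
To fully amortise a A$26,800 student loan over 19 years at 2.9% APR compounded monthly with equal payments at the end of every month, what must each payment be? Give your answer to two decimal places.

With 12 periods per year: i = 0.00241667, n = 228.
PMT = 26800 / ( [1 − (1+0.00241667)^(−228)] / 0.00241667 ) = 26800 / 175.135281 = 153.0246

A$153.02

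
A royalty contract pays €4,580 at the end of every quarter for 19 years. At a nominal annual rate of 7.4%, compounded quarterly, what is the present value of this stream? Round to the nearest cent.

€186,098.70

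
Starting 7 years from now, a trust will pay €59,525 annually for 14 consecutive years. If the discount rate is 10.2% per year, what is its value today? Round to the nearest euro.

PV at t=6 (ordinary 14-year annuity): 59525 × a(14|0.102) = 59525 × 7.287071 = 433,762.8758
Discount back 6 years: 433,762.8758 × (1+0.102)^(−6) = 433,762.8758 × 0.558355 = 242,193.6836

€242,194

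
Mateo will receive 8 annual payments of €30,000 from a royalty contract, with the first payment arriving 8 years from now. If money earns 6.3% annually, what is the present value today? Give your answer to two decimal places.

€120,039.84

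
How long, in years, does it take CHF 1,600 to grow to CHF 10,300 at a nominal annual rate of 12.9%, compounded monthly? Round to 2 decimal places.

14.51 years

Periodic rate i = 0.129/12 = 0.01075.
n = ln(10300/1600) / ln(1+0.01075) = ln(6.43750) / 0.010693 = 174.1518 months
= 174.1518/12 years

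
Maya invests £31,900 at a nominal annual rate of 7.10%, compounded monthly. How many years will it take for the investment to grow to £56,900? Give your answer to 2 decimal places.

Periodic rate i = 0.071/12 = 0.00591667.
n = ln(56900/31900) / ln(1+0.00591667) = ln(1.78370) / 0.005899 = 98.0957 months
= 98.0957/12 years

8.17 years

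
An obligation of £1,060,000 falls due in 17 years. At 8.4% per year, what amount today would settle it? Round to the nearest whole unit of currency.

£269,035

Discount factor = (1+0.084)^(−17) = 0.253806; PV = 1,060,000 × 0.253806 = 269,034.5569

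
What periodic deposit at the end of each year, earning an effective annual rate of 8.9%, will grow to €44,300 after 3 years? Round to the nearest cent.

PMT = 44300 / ( [(1+0.089)^3 − 1] / 0.089 ) = 44300 / 3.274921 = 13,527.0439

€13,527.04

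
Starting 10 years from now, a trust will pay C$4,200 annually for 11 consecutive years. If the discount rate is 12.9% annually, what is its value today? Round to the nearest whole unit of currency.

PV at t=9 (ordinary 11-year annuity): 4200 × a(11|0.129) = 4200 × 5.711248 = 23,987.2437
PV₀ = 23,987.2437 / (1+0.129)^9 = 23,987.2437 / 2.980200 = 8,048.8692

C$8,049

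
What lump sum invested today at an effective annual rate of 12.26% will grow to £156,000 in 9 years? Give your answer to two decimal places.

PV = 156,000 / (1 + 0.1226)^9 = 156,000 / 2.831557 = 55,093.3597

£55,093.36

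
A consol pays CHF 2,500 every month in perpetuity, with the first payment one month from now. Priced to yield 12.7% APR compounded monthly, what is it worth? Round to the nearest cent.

CHF 236,220.47

Periodic rate i = 0.127/12 = 0.0105833.
PV = C/r = 2500/0.0105833 = 236,220.4724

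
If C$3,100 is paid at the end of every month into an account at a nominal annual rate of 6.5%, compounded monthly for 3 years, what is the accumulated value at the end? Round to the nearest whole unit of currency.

Periodic rate i = 0.065/12 = 0.00541667; n = 3 × 12 = 36 periods.
Accumulation factor s(36|0.00541667) = 39.631685; FV = 3100 × 39.631685 = 122,858.2234

C$122,858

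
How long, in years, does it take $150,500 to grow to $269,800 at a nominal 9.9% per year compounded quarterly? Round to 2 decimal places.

Periodic rate i = 0.099/4 = 0.02475.
(1+i)^n = 269800/150500 = 1.79269, so n = ln 1.79269 / ln 1.02475 = 23.8752 quarters
= 23.8752/4 years

5.97 years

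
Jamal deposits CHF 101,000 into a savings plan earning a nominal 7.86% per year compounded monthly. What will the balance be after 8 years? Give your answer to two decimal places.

CHF 189,023.27

Periodic rate i = 0.0786/12 = 0.00655; n = 8 × 12 = 96 periods.
FV = 101,000 × (1 + 0.00655)^96 = 189,023.2730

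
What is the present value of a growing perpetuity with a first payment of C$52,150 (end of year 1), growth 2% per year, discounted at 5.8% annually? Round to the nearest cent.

PV = D₁/(r − g) = 52150/(0.058 − 0.02) = 1,372,368.4211

C$1,372,368.42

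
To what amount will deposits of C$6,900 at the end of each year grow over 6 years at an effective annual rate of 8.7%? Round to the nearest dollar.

C$51,520

FV = PMT · [(1+i)^n − 1] / i = 6900 · 7.466606 = 51,519.5832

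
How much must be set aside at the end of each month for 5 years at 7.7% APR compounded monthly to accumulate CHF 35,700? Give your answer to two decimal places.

Periodic rate i = 0.077/12 = 0.00641667; n = 5 × 12 = 60 periods.
FV-annuity factor = 72.905124; PMT = 35700 / 72.905124 = 489.6775

CHF 489.68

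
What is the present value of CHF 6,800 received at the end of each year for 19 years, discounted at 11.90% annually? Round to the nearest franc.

CHF 50,395

PV = 6800 × [1 − (1+0.119)^(−19)] / 0.119 = 6800 × 7.410974 = 50,394.6204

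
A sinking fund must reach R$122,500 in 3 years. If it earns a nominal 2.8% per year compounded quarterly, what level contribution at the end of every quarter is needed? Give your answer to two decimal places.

i = 0.028/4 = 0.007 per quarter; n = 3·4 = 12.
FV-annuity factor = 12.472952; PMT = 122500 / 12.472952 = 9,821.2519

R$9,821.25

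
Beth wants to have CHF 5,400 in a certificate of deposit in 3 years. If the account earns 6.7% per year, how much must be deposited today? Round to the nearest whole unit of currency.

Discount factor = (1+0.067)^(−3) = 0.823203; PV = 5,400 × 0.823203 = 4,445.2941

CHF 4,445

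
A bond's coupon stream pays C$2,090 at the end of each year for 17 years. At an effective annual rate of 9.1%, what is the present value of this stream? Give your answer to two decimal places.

PV = 2090 × [1 − (1+0.091)^(−17)] / 0.091 = 2090 × 8.489023 = 17,742.0590

C$17,742.06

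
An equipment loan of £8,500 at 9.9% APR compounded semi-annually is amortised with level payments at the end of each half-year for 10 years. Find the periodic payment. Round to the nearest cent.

With 2 periods per year: i = 0.0495, n = 20.
Annuity-PV factor = 12.515214; PMT = 8500 / 12.515214 = 679.1734

£679.17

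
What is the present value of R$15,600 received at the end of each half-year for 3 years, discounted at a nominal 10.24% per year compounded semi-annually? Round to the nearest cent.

R$78,877.84

i = 0.1024/2 = 0.0512 per half-year; n = 3·2 = 6.
PV = 15600 × [1 − (1+0.0512)^(−6)] / 0.0512 = 15600 × 5.056272 = 78,877.8362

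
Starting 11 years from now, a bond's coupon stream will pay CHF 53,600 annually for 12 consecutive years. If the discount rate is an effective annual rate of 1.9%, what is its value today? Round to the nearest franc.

CHF 472,485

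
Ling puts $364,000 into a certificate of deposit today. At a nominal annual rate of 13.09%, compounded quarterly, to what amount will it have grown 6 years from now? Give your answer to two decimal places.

Periodic rate i = 0.1309/4 = 0.032725; n = 6 × 4 = 24 periods.
FV = 364,000 × (1 + 0.032725)^24 = 788,377.0163

$788,377.02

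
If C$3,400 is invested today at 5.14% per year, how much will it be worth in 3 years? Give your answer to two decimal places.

3,400 × (1+0.0514)^3 = 3,400 × 1.162262 = 3,951.6897

C$3,951.69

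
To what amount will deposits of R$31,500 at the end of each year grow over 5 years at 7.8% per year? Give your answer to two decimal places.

R$184,062.37

Accumulation factor s(5|0.078) = 5.843250; FV = 31500 × 5.843250 = 184,062.3679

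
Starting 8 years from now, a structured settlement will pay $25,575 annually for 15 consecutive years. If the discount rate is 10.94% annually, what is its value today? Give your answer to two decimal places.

Value one period before first payment (t=7): 25575 × [1 − (1+0.1094)^(−15)] / 0.1094 = 25575 × 7.214750 = 184,517.2366
Discount back 7 years: 184,517.2366 × (1+0.1094)^(−7) = 184,517.2366 × 0.483485 = 89,211.2883

$89,211.29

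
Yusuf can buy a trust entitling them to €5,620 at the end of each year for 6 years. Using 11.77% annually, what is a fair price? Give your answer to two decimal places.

€23,257.41

PV = 5620 × [1 − (1+0.1177)^(−6)] / 0.1177 = 5620 × 4.138329 = 23,257.4100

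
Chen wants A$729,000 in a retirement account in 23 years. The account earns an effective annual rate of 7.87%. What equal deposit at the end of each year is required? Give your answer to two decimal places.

FV-annuity factor = 59.860805; PMT = 729000 / 59.860805 = 12,178.2525

A$12,178.25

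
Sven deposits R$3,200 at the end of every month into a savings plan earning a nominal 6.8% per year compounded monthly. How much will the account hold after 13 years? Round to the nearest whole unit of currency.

R$798,794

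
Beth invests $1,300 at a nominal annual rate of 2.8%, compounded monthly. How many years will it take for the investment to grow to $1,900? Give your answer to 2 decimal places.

13.57 years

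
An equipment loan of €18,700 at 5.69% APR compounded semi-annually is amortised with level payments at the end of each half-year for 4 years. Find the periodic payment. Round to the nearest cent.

€2,646.54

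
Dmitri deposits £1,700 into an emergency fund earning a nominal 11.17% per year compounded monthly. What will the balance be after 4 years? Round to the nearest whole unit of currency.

i = 0.1117/12 = 0.00930833 per month; n = 4·12 = 48.
FV = PV·(1+i)^n = 1,700 × 1.560074 = 2,652.1260

£2,652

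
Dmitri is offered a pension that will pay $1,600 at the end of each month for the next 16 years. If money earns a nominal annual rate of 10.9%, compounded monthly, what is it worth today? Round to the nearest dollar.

$145,109

i = 0.109/12 = 0.00908333 per month; n = 16·12 = 192.
PV = 1600 × [1 − (1+0.00908333)^(−192)] / 0.00908333 = 1600 × 90.693411 = 145,109.4581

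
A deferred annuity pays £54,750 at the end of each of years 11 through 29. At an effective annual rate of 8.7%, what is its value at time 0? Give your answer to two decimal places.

PV at t=10 (ordinary 19-year annuity): 54750 × a(19|0.087) = 54750 × 9.138556 = 500,335.9398
PV₀ = 500,335.9398 / (1+0.087)^10 = 500,335.9398 / 2.303008 = 217,253.2385

£217,253.24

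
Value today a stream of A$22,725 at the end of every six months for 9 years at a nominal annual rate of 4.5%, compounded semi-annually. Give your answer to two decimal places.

A$333,322.60

With 2 periods per year: i = 0.0225, n = 18.
PV = PMT · [1 − (1+i)^(−n)] / i = 22725 · 14.667661 = 333,322.5975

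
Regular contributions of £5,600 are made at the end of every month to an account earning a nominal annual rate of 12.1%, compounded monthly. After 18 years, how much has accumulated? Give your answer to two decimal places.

£4,294,611.16

i = 0.121/12 = 0.0100833 per month; n = 18·12 = 216.
FV = 5600 × [(1+0.0100833)^216 − 1] / 0.0100833 = 5600 × 766.894851 = 4,294,611.1643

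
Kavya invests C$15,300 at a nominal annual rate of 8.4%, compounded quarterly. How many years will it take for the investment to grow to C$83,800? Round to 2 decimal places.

20.46 years

Periodic rate i = 0.084/4 = 0.021.
n = ln(83800/15300) / ln(1+0.021) = ln(5.47712) / 0.020783 = 81.8274 quarters
= 81.8274/4 years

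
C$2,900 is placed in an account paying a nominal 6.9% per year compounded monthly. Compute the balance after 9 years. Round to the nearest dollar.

With 12 periods per year: i = 0.00575, n = 108.
2,900 × (1+0.00575)^108 = 2,900 × 1.857481 = 5,386.6958

C$5,387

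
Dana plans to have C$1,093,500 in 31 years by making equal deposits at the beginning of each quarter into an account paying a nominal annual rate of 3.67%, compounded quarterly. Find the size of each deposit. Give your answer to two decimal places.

C$4,726.37

i = 0.0367/4 = 0.009175 per quarter; n = 31·4 = 124.
FV-annuity factor × (1+i) = 231.361661; PMT = 1.0935e+06 / 231.361661 = 4,726.3665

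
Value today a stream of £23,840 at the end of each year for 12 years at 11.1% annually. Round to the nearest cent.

Annuity factor a(12|0.111) = 6.461543; PV = 23840 × 6.461543 = 154,043.1969

£154,043.20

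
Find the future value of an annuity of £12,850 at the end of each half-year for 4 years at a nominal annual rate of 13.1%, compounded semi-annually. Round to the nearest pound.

£129,721

With 2 periods per year: i = 0.0655, n = 8.
FV = PMT · [(1+i)^n − 1] / i = 12850 · 10.094990 = 129,720.6207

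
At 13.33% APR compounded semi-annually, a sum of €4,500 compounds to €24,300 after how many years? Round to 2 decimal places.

Periodic rate i = 0.1333/2 = 0.06665.
n = ln(24300/4500) / ln(1+0.06665) = ln(5.40000) / 0.064523 = 26.1364 half-years
= 26.1364/2 years

13.07 years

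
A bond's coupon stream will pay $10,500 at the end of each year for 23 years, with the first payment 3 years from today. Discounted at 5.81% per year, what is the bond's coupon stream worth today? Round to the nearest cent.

PV at t=2 (ordinary 23-year annuity): 10500 × a(23|0.0581) = 10500 × 12.515906 = 131,417.0091
Discount back 2 years: 131,417.0091 × (1+0.0581)^(−2) = 131,417.0091 × 0.893196 = 117,381.0933

$117,381.09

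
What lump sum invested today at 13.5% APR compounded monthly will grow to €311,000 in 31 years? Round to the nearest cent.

€4,846.02

Periodic rate i = 0.135/12 = 0.01125; n = 31 × 12 = 372 periods.
Discount factor = (1+0.01125)^(−372) = 0.015582; PV = 311,000 × 0.015582 = 4,846.0234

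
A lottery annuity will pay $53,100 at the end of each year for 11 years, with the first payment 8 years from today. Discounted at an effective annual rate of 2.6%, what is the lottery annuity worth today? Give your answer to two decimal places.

$419,760.14

Value one period before first payment (t=7): 53100 × [1 − (1+0.026)^(−11)] / 0.026 = 53100 × 9.461025 = 502,380.4409
PV₀ = 502,380.4409 / (1+0.026)^7 = 502,380.4409 / 1.196827 = 419,760.1412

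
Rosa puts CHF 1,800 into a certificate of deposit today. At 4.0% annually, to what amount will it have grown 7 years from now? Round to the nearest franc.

FV = PV·(1+i)^n = 1,800 × 1.315932 = 2,368.6772

CHF 2,369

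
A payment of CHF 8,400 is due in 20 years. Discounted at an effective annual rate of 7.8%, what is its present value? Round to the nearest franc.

Discount factor = (1+0.078)^(−20) = 0.222651; PV = 8,400 × 0.222651 = 1,870.2690

CHF 1,870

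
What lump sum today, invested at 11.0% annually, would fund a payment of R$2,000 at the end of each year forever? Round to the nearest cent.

PV = PMT / i = 2000 / 0.11 = 18,181.8182

R$18,181.82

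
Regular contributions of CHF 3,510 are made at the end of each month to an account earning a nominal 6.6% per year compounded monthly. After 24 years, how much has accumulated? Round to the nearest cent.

Periodic rate i = 0.066/12 = 0.0055; n = 24 × 12 = 288 periods.
Accumulation factor s(288|0.0055) = 700.600900; FV = 3510 × 700.600900 = 2,459,109.1607

CHF 2,459,109.16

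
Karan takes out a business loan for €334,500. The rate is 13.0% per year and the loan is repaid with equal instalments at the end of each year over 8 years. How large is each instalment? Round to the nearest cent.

€69,705.36

Annuity-PV factor = 4.798770; PMT = 334500 / 4.798770 = 69,705.3577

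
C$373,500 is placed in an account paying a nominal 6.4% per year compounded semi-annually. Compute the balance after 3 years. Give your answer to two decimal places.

C$451,199.69

With 2 periods per year: i = 0.032, n = 6.
FV = 373,500 × (1 + 0.032)^6 = 451,199.6872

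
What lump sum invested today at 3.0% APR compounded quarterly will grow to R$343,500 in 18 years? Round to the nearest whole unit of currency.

R$200,578

With 4 periods per year: i = 0.0075, n = 72.
PV = FV·(1+i)^(−n) = 343,500 × 0.583924 = 200,577.7683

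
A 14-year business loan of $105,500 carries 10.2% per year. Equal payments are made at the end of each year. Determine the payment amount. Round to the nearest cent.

$14,477.70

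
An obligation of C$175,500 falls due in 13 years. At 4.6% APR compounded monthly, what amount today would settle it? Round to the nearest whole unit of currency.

C$96,620

Periodic rate i = 0.046/12 = 0.00383333; n = 13 × 12 = 156 periods.
PV = FV·(1+i)^(−n) = 175,500 × 0.550539 = 96,619.6647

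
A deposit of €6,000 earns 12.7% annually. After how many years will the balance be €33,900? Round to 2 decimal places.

14.48 years

n = ln(33900/6000) / ln(1+0.127) = ln(5.65000) / 0.119559 = 14.4837 years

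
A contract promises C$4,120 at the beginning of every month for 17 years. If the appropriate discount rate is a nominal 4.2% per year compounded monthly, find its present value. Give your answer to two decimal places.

With 12 periods per year: i = 0.0035, n = 204.
Annuity factor a(204|0.0035) × (1+i) = 146.140461; PV = 4120 × 146.140461 = 602,098.7003
Payments are at the start of each period, so multiply by (1+i).

C$602,098.70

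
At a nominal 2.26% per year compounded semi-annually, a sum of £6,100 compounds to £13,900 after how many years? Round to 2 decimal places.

36.65 years

Periodic rate i = 0.0226/2 = 0.0113.
(1+i)^n = 13900/6100 = 2.27869, so n = ln 2.27869 / ln 1.0113 = 73.2960 half-years
= 73.2960/2 years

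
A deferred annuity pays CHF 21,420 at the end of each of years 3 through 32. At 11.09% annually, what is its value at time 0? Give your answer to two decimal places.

Value one period before first payment (t=2): 21420 × [1 − (1+0.1109)^(−30)] / 0.1109 = 21420 × 8.632701 = 184,912.4473
PV₀ = 184,912.4473 / (1+0.1109)^2 = 184,912.4473 / 1.234099 = 149,836.0146

CHF 149,836.01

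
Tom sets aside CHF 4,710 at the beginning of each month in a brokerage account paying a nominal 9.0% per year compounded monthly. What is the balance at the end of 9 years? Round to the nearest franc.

i = 0.09/12 = 0.0075 per month; n = 9·12 = 108.
FV = PMT · [(1+i)^n − 1] / i × (1+i) = 4710 · 166.724347 = 785,271.6750
(Beginning-of-period payments → annuity-due factor ×(1+i).)

CHF 785,272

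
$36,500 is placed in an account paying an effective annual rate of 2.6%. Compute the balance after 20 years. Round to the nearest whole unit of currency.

FV = 36,500 × (1 + 0.026)^20 = 60,987.3945

$60,987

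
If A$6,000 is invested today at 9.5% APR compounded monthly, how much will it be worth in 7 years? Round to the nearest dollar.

Periodic rate i = 0.095/12 = 0.00791667; n = 7 × 12 = 84 periods.
FV = PV·(1+i)^n = 6,000 × 1.939406 = 11,636.4334

A$11,636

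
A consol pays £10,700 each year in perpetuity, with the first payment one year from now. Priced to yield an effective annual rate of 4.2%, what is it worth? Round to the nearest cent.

PV = PMT / i = 10700 / 0.042 = 254,761.9048

£254,761.90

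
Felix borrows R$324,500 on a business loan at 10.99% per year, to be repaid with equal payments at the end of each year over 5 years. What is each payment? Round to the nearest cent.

PMT = 324500 / ( [1 − (1+0.1099)^(−5)] / 0.1099 ) = 324500 / 3.696827 = 87,777.9800

R$87,777.98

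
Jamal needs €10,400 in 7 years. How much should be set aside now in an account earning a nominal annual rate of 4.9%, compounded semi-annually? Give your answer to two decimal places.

€7,410.81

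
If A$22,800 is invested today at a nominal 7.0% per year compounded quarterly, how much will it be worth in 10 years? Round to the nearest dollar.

With 4 periods per year: i = 0.0175, n = 40.
22,800 × (1+0.0175)^40 = 22,800 × 2.001597 = 45,636.4194

A$45,636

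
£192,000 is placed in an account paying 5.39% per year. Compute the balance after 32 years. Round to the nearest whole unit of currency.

£1,030,107

192,000 × (1+0.0539)^32 = 192,000 × 5.365139 = 1,030,106.6079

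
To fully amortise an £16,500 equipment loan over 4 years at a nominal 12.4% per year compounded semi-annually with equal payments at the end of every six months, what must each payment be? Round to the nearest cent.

i = 0.124/2 = 0.062 per half-year; n = 4·2 = 8.
PMT = 16500 / ( [1 − (1+0.062)^(−8)] / 0.062 ) = 16500 / 6.160937 = 2,678.1640

£2,678.16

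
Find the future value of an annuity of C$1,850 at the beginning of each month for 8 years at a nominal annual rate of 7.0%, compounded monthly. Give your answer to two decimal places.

With 12 periods per year: i = 0.00583333, n = 96.
FV = PMT · [(1+i)^n − 1] / i × (1+i) = 1850 · 128.946647 = 238,551.2979
Payments are at the start of each period, so multiply by (1+i).

C$238,551.30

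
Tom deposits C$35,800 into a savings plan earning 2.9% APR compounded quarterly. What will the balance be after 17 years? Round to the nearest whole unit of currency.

C$58,508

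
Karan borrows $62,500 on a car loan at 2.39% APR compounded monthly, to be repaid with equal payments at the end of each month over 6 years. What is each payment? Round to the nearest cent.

$932.64

i = 0.0239/12 = 0.00199167 per month; n = 6·12 = 72.
PMT = 62500 / ( [1 − (1+0.00199167)^(−72)] / 0.00199167 ) = 62500 / 67.013721 = 932.6448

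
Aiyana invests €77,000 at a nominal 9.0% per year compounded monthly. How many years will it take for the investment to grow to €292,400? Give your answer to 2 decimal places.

14.88 years

Periodic rate i = 0.09/12 = 0.0075.
n = ln(292400/77000) / ln(1+0.0075) = ln(3.79740) / 0.007472 = 178.5753 months
= 178.5753/12 years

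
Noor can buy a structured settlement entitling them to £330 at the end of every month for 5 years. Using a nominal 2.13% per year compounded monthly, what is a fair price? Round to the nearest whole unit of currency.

i = 0.0213/12 = 0.001775 per month; n = 5·12 = 60.
PV = PMT · [1 − (1+i)^(−n)] / i = 330 · 56.867650 = 18,766.3244

£18,766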